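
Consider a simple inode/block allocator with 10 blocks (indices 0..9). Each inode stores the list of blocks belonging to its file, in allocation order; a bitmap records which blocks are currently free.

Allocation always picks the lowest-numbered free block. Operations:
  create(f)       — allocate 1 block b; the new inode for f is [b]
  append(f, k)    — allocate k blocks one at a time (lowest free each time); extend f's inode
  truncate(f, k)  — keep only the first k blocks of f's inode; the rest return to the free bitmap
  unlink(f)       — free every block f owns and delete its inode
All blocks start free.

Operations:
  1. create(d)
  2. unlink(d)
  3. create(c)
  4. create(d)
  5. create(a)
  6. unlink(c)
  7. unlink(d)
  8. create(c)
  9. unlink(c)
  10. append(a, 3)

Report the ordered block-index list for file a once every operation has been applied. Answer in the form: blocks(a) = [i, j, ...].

  1. create(d)  ⇒  F.........  {d→[0]}
  2. unlink(d)  ⇒  ..........  {}
  3. create(c)  ⇒  F.........  {c→[0]}
  4. create(d)  ⇒  FF........  {c→[0]; d→[1]}
  5. create(a)  ⇒  FFF.......  {a→[2]; c→[0]; d→[1]}
  6. unlink(c)  ⇒  .FF.......  {a→[2]; d→[1]}
  7. unlink(d)  ⇒  ..F.......  {a→[2]}
  8. create(c)  ⇒  F.F.......  {a→[2]; c→[0]}
  9. unlink(c)  ⇒  ..F.......  {a→[2]}
  10. append(a, 3)  ⇒  FFFF......  {a→[2, 0, 1, 3]}

blocks(a) = [2, 0, 1, 3]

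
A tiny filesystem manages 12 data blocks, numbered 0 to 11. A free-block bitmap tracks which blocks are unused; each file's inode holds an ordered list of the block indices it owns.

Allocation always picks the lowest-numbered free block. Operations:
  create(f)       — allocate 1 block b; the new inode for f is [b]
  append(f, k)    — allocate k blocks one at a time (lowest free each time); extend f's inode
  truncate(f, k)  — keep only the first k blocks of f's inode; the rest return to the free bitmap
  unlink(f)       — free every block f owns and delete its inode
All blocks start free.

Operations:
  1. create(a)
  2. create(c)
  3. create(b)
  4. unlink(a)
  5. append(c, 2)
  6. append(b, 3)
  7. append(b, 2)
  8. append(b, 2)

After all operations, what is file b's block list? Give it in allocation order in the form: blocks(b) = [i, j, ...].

  1. create(a)  ⇒  F...........  {a→[0]}
  2. create(c)  ⇒  FF..........  {a→[0]; c→[1]}
  3. create(b)  ⇒  FFF.........  {a→[0]; b→[2]; c→[1]}
  4. unlink(a)  ⇒  .FF.........  {b→[2]; c→[1]}
  5. append(c, 2)  ⇒  FFFF........  {b→[2]; c→[1, 0, 3]}
  6. append(b, 3)  ⇒  FFFFFFF.....  {b→[2, 4, 5, 6]; c→[1, 0, 3]}
  7. append(b, 2)  ⇒  FFFFFFFFF...  {b→[2, 4, 5, 6, 7, 8]; c→[1, 0, 3]}
  8. append(b, 2)  ⇒  FFFFFFFFFFF.  {b→[2, 4, 5, 6, 7, 8, 9, 10]; c→[1, 0, 3]}

blocks(b) = [2, 4, 5, 6, 7, 8, 9, 10]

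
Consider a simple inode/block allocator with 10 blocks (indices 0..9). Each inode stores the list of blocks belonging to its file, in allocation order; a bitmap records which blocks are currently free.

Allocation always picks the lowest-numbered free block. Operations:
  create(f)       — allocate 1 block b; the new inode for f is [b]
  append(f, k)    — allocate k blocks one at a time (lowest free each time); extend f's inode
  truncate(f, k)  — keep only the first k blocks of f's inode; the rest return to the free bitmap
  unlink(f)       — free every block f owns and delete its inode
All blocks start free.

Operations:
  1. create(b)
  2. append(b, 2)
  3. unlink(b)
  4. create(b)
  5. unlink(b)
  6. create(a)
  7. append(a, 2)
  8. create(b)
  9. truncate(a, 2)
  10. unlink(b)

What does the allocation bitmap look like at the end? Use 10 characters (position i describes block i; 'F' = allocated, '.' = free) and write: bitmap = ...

bitmap = FF........

create(b): bitmap=F......... | b=[0]
append(b, 2): bitmap=FFF....... | b=[0, 1, 2]
unlink(b): bitmap=.......... | 
create(b): bitmap=F......... | b=[0]
unlink(b): bitmap=.......... | 
create(a): bitmap=F......... | a=[0]
append(a, 2): bitmap=FFF....... | a=[0, 1, 2]
create(b): bitmap=FFFF...... | a=[0, 1, 2] b=[3]
truncate(a, 2): bitmap=FF.F...... | a=[0, 1] b=[3]
unlink(b): bitmap=FF........ | a=[0, 1]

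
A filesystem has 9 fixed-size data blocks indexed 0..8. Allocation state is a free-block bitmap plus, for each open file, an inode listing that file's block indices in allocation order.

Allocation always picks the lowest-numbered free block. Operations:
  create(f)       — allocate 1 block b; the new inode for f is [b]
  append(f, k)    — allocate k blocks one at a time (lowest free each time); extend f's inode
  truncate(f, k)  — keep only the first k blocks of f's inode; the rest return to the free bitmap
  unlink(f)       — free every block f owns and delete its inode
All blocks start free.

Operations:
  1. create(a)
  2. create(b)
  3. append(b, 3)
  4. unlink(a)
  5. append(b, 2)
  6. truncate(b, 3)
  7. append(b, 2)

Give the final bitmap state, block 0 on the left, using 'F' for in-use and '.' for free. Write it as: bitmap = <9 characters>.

  1. create(a)  ⇒  F........  {a→[0]}
  2. create(b)  ⇒  FF.......  {a→[0]; b→[1]}
  3. append(b, 3)  ⇒  FFFFF....  {a→[0]; b→[1, 2, 3, 4]}
  4. unlink(a)  ⇒  .FFFF....  {b→[1, 2, 3, 4]}
  5. append(b, 2)  ⇒  FFFFFF...  {b→[1, 2, 3, 4, 0, 5]}
  6. truncate(b, 3)  ⇒  .FFF.....  {b→[1, 2, 3]}
  7. append(b, 2)  ⇒  FFFFF....  {b→[1, 2, 3, 0, 4]}

bitmap = FFFFF....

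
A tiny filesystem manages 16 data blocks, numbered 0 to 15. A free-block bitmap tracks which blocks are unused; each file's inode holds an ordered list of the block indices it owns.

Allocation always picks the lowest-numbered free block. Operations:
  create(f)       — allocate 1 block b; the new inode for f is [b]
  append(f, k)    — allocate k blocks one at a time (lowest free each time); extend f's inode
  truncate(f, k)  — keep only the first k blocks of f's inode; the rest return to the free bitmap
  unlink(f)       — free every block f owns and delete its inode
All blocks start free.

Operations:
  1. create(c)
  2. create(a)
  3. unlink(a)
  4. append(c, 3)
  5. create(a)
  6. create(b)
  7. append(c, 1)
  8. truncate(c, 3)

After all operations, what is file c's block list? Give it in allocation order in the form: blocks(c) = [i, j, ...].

[1] create(c) — c=0 (map F...............)
[2] create(a) — a=1 c=0 (map FF..............)
[3] unlink(a) — c=0 (map F...............)
[4] append(c, 3) — c=0,1,2,3 (map FFFF............)
[5] create(a) — a=4 c=0,1,2,3 (map FFFFF...........)
[6] create(b) — a=4 b=5 c=0,1,2,3 (map FFFFFF..........)
[7] append(c, 1) — a=4 b=5 c=0,1,2,3,6 (map FFFFFFF.........)
[8] truncate(c, 3) — a=4 b=5 c=0,1,2 (map FFF.FF..........)

blocks(c) = [0, 1, 2]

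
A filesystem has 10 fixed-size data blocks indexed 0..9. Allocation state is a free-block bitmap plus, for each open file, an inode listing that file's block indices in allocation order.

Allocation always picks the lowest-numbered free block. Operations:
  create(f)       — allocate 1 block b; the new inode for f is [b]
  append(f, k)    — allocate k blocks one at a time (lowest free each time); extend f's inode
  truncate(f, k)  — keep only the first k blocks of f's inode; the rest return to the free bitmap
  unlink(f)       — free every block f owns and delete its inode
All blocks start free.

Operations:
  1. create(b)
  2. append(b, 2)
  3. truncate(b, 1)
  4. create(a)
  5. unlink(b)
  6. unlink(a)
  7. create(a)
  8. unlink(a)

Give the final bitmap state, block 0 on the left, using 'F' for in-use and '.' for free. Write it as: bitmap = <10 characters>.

create(b): bitmap=F......... | b=[0]
append(b, 2): bitmap=FFF....... | b=[0, 1, 2]
truncate(b, 1): bitmap=F......... | b=[0]
create(a): bitmap=FF........ | a=[1] b=[0]
unlink(b): bitmap=.F........ | a=[1]
unlink(a): bitmap=.......... | 
create(a): bitmap=F......... | a=[0]
unlink(a): bitmap=.......... | 

bitmap = ..........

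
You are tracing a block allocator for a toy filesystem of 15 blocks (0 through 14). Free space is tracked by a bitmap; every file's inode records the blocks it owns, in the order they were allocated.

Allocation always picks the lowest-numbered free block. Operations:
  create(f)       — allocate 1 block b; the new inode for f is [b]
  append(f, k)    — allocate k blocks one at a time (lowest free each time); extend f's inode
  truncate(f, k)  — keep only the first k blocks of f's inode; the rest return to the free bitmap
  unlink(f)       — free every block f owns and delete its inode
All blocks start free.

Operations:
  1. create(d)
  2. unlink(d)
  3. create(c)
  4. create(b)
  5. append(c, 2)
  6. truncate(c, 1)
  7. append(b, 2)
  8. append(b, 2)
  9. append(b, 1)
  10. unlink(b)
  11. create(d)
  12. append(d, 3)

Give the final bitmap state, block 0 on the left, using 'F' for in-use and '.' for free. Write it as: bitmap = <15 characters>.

bitmap = FFFFF..........

[1] create(d) — d=0 (map F..............)
[2] unlink(d) —  (map ...............)
[3] create(c) — c=0 (map F..............)
[4] create(b) — b=1 c=0 (map FF.............)
[5] append(c, 2) — b=1 c=0,2,3 (map FFFF...........)
[6] truncate(c, 1) — b=1 c=0 (map FF.............)
[7] append(b, 2) — b=1,2,3 c=0 (map FFFF...........)
[8] append(b, 2) — b=1,2,3,4,5 c=0 (map FFFFFF.........)
[9] append(b, 1) — b=1,2,3,4,5,6 c=0 (map FFFFFFF........)
[10] unlink(b) — c=0 (map F..............)
[11] create(d) — c=0 d=1 (map FF.............)
[12] append(d, 3) — c=0 d=1,2,3,4 (map FFFFF..........)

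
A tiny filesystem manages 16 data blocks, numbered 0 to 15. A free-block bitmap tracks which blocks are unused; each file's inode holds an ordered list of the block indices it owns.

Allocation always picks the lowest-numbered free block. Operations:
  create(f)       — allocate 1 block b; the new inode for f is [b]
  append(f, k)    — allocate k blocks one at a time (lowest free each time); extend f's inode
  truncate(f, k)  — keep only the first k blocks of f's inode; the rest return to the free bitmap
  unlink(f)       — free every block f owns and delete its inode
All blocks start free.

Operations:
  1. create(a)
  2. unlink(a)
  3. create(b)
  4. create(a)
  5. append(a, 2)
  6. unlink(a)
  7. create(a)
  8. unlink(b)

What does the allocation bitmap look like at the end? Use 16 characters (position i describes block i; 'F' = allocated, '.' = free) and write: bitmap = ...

bitmap = .F..............

  1. create(a)  ⇒  F...............  {a→[0]}
  2. unlink(a)  ⇒  ................  {}
  3. create(b)  ⇒  F...............  {b→[0]}
  4. create(a)  ⇒  FF..............  {a→[1]; b→[0]}
  5. append(a, 2)  ⇒  FFFF............  {a→[1, 2, 3]; b→[0]}
  6. unlink(a)  ⇒  F...............  {b→[0]}
  7. create(a)  ⇒  FF..............  {a→[1]; b→[0]}
  8. unlink(b)  ⇒  .F..............  {a→[1]}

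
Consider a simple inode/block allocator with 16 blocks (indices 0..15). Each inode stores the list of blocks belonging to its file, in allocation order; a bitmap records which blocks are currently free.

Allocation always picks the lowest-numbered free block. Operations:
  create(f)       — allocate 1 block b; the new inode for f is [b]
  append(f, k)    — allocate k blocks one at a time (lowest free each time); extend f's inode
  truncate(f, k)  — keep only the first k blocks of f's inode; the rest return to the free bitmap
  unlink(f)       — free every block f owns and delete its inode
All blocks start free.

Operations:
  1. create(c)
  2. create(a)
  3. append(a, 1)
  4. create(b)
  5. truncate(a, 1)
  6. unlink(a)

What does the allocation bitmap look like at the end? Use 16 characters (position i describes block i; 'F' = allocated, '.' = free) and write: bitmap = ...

bitmap = F..F............

create(c): bitmap=F............... | c=[0]
create(a): bitmap=FF.............. | a=[1] c=[0]
append(a, 1): bitmap=FFF............. | a=[1, 2] c=[0]
create(b): bitmap=FFFF............ | a=[1, 2] b=[3] c=[0]
truncate(a, 1): bitmap=FF.F............ | a=[1] b=[3] c=[0]
unlink(a): bitmap=F..F............ | b=[3] c=[0]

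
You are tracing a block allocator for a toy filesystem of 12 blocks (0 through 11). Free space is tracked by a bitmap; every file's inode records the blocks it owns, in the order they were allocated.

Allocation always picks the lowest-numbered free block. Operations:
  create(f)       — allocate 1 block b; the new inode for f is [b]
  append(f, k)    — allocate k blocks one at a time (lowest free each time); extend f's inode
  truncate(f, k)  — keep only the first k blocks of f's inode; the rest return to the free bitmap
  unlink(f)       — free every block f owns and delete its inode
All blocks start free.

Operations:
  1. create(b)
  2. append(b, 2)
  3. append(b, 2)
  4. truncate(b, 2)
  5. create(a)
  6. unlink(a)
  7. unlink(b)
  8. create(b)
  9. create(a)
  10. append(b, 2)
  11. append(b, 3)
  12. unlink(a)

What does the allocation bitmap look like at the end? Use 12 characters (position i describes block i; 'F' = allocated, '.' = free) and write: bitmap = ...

bitmap = F.FFFFF.....

after create(b) → b:[0]  free=[F...........]
after append(b, 2) → b:[0, 1, 2]  free=[FFF.........]
after append(b, 2) → b:[0, 1, 2, 3, 4]  free=[FFFFF.......]
after truncate(b, 2) → b:[0, 1]  free=[FF..........]
after create(a) → a:[2], b:[0, 1]  free=[FFF.........]
after unlink(a) → b:[0, 1]  free=[FF..........]
after unlink(b) →   free=[............]
after create(b) → b:[0]  free=[F...........]
after create(a) → a:[1], b:[0]  free=[FF..........]
after append(b, 2) → a:[1], b:[0, 2, 3]  free=[FFFF........]
after append(b, 3) → a:[1], b:[0, 2, 3, 4, 5, 6]  free=[FFFFFFF.....]
after unlink(a) → b:[0, 2, 3, 4, 5, 6]  free=[F.FFFFF.....]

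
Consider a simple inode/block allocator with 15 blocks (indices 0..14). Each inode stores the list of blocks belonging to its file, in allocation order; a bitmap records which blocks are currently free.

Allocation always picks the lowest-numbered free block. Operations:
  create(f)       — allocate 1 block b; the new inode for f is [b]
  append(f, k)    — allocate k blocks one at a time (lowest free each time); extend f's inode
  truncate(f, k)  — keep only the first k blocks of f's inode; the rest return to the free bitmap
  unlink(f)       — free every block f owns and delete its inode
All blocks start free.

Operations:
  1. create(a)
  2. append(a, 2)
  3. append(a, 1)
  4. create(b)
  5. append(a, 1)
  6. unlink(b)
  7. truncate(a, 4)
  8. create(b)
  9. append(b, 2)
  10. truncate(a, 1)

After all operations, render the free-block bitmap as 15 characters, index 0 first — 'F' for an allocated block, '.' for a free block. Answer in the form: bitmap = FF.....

[1] create(a) — a=0 (map F..............)
[2] append(a, 2) — a=0,1,2 (map FFF............)
[3] append(a, 1) — a=0,1,2,3 (map FFFF...........)
[4] create(b) — a=0,1,2,3 b=4 (map FFFFF..........)
[5] append(a, 1) — a=0,1,2,3,5 b=4 (map FFFFFF.........)
[6] unlink(b) — a=0,1,2,3,5 (map FFFF.F.........)
[7] truncate(a, 4) — a=0,1,2,3 (map FFFF...........)
[8] create(b) — a=0,1,2,3 b=4 (map FFFFF..........)
[9] append(b, 2) — a=0,1,2,3 b=4,5,6 (map FFFFFFF........)
[10] truncate(a, 1) — a=0 b=4,5,6 (map F...FFF........)

bitmap = F...FFF........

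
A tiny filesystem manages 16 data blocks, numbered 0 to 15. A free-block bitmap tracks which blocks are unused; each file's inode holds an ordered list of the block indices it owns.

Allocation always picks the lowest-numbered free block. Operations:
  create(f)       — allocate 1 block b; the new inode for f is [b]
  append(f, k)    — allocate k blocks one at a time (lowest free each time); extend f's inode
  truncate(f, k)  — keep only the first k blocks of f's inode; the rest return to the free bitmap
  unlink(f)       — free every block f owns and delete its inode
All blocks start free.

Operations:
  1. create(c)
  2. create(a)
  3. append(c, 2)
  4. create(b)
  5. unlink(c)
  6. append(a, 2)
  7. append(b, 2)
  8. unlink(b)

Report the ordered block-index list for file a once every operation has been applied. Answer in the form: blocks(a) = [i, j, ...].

blocks(a) = [1, 0, 2]

[1] create(c) — c=0 (map F...............)
[2] create(a) — a=1 c=0 (map FF..............)
[3] append(c, 2) — a=1 c=0,2,3 (map FFFF............)
[4] create(b) — a=1 b=4 c=0,2,3 (map FFFFF...........)
[5] unlink(c) — a=1 b=4 (map .F..F...........)
[6] append(a, 2) — a=1,0,2 b=4 (map FFF.F...........)
[7] append(b, 2) — a=1,0,2 b=4,3,5 (map FFFFFF..........)
[8] unlink(b) — a=1,0,2 (map FFF.............)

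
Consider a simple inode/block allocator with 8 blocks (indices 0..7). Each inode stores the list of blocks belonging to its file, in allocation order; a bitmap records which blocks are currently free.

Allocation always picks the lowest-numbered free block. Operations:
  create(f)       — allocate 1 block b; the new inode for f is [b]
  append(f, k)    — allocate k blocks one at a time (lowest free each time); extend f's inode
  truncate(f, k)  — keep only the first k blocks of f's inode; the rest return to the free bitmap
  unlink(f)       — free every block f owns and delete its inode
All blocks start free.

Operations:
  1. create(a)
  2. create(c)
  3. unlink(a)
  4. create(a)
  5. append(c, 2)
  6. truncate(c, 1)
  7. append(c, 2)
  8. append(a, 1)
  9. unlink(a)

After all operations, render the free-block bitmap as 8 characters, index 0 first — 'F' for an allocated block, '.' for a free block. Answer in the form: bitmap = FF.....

bitmap = .FFF....

  1. create(a)  ⇒  F.......  {a→[0]}
  2. create(c)  ⇒  FF......  {a→[0]; c→[1]}
  3. unlink(a)  ⇒  .F......  {c→[1]}
  4. create(a)  ⇒  FF......  {a→[0]; c→[1]}
  5. append(c, 2)  ⇒  FFFF....  {a→[0]; c→[1, 2, 3]}
  6. truncate(c, 1)  ⇒  FF......  {a→[0]; c→[1]}
  7. append(c, 2)  ⇒  FFFF....  {a→[0]; c→[1, 2, 3]}
  8. append(a, 1)  ⇒  FFFFF...  {a→[0, 4]; c→[1, 2, 3]}
  9. unlink(a)  ⇒  .FFF....  {c→[1, 2, 3]}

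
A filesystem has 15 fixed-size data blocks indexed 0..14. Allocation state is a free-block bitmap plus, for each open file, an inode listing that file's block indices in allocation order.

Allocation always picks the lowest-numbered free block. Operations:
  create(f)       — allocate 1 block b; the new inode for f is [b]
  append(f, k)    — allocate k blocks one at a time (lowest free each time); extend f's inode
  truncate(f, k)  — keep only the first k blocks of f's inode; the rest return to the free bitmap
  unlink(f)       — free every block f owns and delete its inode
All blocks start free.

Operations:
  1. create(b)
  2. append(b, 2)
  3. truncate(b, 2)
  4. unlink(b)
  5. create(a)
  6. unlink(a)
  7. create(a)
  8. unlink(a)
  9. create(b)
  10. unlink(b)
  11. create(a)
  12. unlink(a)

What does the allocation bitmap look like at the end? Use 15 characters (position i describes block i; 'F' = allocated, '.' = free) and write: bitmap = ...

bitmap = ...............

after create(b) → b:[0]  free=[F..............]
after append(b, 2) → b:[0, 1, 2]  free=[FFF............]
after truncate(b, 2) → b:[0, 1]  free=[FF.............]
after unlink(b) →   free=[...............]
after create(a) → a:[0]  free=[F..............]
after unlink(a) →   free=[...............]
after create(a) → a:[0]  free=[F..............]
after unlink(a) →   free=[...............]
after create(b) → b:[0]  free=[F..............]
after unlink(b) →   free=[...............]
after create(a) → a:[0]  free=[F..............]
after unlink(a) →   free=[...............]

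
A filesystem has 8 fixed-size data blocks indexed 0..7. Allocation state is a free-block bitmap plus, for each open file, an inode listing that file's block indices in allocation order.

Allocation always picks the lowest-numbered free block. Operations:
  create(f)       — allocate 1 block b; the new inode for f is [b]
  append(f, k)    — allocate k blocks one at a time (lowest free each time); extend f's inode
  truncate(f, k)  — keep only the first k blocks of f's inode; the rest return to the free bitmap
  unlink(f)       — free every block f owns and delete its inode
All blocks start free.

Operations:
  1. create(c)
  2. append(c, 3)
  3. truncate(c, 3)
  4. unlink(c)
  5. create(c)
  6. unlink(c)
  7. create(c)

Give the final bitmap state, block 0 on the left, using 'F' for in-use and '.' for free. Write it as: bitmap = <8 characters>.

bitmap = F.......

  1. create(c)  ⇒  F.......  {c→[0]}
  2. append(c, 3)  ⇒  FFFF....  {c→[0, 1, 2, 3]}
  3. truncate(c, 3)  ⇒  FFF.....  {c→[0, 1, 2]}
  4. unlink(c)  ⇒  ........  {}
  5. create(c)  ⇒  F.......  {c→[0]}
  6. unlink(c)  ⇒  ........  {}
  7. create(c)  ⇒  F.......  {c→[0]}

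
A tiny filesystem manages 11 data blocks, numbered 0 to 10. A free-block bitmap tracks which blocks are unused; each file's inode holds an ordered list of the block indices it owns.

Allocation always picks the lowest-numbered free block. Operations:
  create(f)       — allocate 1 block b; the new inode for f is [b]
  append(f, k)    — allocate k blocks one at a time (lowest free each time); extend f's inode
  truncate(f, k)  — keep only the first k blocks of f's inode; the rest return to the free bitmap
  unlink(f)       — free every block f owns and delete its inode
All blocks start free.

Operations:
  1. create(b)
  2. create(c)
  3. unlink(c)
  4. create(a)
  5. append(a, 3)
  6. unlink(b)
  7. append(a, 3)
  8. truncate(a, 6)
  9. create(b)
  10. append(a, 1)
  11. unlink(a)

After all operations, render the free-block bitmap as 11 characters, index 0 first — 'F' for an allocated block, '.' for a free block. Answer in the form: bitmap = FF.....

[1] create(b) — b=0 (map F..........)
[2] create(c) — b=0 c=1 (map FF.........)
[3] unlink(c) — b=0 (map F..........)
[4] create(a) — a=1 b=0 (map FF.........)
[5] append(a, 3) — a=1,2,3,4 b=0 (map FFFFF......)
[6] unlink(b) — a=1,2,3,4 (map .FFFF......)
[7] append(a, 3) — a=1,2,3,4,0,5,6 (map FFFFFFF....)
[8] truncate(a, 6) — a=1,2,3,4,0,5 (map FFFFFF.....)
[9] create(b) — a=1,2,3,4,0,5 b=6 (map FFFFFFF....)
[10] append(a, 1) — a=1,2,3,4,0,5,7 b=6 (map FFFFFFFF...)
[11] unlink(a) — b=6 (map ......F....)

bitmap = ......F....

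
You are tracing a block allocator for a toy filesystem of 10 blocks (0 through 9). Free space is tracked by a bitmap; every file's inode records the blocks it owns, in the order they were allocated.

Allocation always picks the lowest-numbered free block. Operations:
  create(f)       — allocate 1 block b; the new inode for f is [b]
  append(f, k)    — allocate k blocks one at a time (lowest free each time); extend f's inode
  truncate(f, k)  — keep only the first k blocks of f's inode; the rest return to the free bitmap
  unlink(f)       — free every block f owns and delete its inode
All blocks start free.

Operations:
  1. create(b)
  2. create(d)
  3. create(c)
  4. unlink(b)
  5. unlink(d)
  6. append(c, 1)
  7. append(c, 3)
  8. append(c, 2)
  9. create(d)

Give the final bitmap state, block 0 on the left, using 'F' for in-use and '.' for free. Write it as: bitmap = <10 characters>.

[1] create(b) — b=0 (map F.........)
[2] create(d) — b=0 d=1 (map FF........)
[3] create(c) — b=0 c=2 d=1 (map FFF.......)
[4] unlink(b) — c=2 d=1 (map .FF.......)
[5] unlink(d) — c=2 (map ..F.......)
[6] append(c, 1) — c=2,0 (map F.F.......)
[7] append(c, 3) — c=2,0,1,3,4 (map FFFFF.....)
[8] append(c, 2) — c=2,0,1,3,4,5,6 (map FFFFFFF...)
[9] create(d) — c=2,0,1,3,4,5,6 d=7 (map FFFFFFFF..)

bitmap = FFFFFFFF..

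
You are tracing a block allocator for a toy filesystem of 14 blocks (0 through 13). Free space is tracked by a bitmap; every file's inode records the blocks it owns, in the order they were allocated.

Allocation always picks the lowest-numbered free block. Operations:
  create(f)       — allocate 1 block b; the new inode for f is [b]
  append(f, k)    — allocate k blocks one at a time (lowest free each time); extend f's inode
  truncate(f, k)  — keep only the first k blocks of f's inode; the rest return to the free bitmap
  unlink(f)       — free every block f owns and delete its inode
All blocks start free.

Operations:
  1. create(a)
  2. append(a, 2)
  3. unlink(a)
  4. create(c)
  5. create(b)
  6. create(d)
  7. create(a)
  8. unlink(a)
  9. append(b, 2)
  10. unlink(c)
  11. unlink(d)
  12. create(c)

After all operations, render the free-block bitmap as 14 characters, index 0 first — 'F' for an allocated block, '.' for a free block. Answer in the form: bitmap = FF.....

bitmap = FF.FF.........

create(a): bitmap=F............. | a=[0]
append(a, 2): bitmap=FFF........... | a=[0, 1, 2]
unlink(a): bitmap=.............. | 
create(c): bitmap=F............. | c=[0]
create(b): bitmap=FF............ | b=[1] c=[0]
create(d): bitmap=FFF........... | b=[1] c=[0] d=[2]
create(a): bitmap=FFFF.......... | a=[3] b=[1] c=[0] d=[2]
unlink(a): bitmap=FFF........... | b=[1] c=[0] d=[2]
append(b, 2): bitmap=FFFFF......... | b=[1, 3, 4] c=[0] d=[2]
unlink(c): bitmap=.FFFF......... | b=[1, 3, 4] d=[2]
unlink(d): bitmap=.F.FF......... | b=[1, 3, 4]
create(c): bitmap=FF.FF......... | b=[1, 3, 4] c=[0]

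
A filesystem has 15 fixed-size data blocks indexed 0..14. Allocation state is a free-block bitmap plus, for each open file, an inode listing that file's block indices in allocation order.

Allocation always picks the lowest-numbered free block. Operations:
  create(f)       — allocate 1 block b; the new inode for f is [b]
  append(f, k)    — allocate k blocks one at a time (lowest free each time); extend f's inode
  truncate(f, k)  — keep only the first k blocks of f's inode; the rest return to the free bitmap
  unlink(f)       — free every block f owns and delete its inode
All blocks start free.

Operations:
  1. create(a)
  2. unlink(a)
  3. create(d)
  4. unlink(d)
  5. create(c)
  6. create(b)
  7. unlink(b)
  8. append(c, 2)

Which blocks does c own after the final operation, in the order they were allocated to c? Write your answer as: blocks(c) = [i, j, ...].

create(a): bitmap=F.............. | a=[0]
unlink(a): bitmap=............... | 
create(d): bitmap=F.............. | d=[0]
unlink(d): bitmap=............... | 
create(c): bitmap=F.............. | c=[0]
create(b): bitmap=FF............. | b=[1] c=[0]
unlink(b): bitmap=F.............. | c=[0]
append(c, 2): bitmap=FFF............ | c=[0, 1, 2]

blocks(c) = [0, 1, 2]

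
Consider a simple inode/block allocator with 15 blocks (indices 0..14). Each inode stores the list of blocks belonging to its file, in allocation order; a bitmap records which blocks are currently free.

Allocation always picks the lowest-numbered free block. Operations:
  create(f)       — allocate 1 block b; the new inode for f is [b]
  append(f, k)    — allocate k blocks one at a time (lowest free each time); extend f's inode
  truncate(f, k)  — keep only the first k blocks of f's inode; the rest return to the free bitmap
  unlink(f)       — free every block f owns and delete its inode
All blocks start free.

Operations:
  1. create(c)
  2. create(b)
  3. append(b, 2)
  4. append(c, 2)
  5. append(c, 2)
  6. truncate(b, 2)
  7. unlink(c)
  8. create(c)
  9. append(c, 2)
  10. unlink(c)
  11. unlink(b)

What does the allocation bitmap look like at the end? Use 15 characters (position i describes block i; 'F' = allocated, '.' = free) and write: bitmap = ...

bitmap = ...............

[1] create(c) — c=0 (map F..............)
[2] create(b) — b=1 c=0 (map FF.............)
[3] append(b, 2) — b=1,2,3 c=0 (map FFFF...........)
[4] append(c, 2) — b=1,2,3 c=0,4,5 (map FFFFFF.........)
[5] append(c, 2) — b=1,2,3 c=0,4,5,6,7 (map FFFFFFFF.......)
[6] truncate(b, 2) — b=1,2 c=0,4,5,6,7 (map FFF.FFFF.......)
[7] unlink(c) — b=1,2 (map .FF............)
[8] create(c) — b=1,2 c=0 (map FFF............)
[9] append(c, 2) — b=1,2 c=0,3,4 (map FFFFF..........)
[10] unlink(c) — b=1,2 (map .FF............)
[11] unlink(b) —  (map ...............)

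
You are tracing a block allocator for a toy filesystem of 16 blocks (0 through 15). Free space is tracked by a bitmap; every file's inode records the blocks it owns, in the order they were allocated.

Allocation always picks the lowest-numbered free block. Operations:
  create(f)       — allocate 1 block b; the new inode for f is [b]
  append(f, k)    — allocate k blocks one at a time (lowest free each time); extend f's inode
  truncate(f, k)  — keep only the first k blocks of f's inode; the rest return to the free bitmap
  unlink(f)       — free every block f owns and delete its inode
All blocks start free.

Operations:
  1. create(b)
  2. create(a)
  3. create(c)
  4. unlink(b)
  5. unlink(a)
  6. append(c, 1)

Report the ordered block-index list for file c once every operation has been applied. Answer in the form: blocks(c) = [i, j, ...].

[1] create(b) — b=0 (map F...............)
[2] create(a) — a=1 b=0 (map FF..............)
[3] create(c) — a=1 b=0 c=2 (map FFF.............)
[4] unlink(b) — a=1 c=2 (map .FF.............)
[5] unlink(a) — c=2 (map ..F.............)
[6] append(c, 1) — c=2,0 (map F.F.............)

blocks(c) = [2, 0]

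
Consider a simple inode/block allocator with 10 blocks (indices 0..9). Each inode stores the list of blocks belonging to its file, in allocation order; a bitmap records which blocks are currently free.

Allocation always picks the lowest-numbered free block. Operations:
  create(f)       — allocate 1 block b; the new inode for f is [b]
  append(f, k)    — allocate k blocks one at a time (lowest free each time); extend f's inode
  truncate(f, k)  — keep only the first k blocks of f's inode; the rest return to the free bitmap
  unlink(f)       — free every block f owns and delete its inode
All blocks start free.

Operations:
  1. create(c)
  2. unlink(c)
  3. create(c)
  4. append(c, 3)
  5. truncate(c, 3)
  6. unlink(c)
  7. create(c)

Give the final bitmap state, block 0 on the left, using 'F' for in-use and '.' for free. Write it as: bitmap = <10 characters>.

  1. create(c)  ⇒  F.........  {c→[0]}
  2. unlink(c)  ⇒  ..........  {}
  3. create(c)  ⇒  F.........  {c→[0]}
  4. append(c, 3)  ⇒  FFFF......  {c→[0, 1, 2, 3]}
  5. truncate(c, 3)  ⇒  FFF.......  {c→[0, 1, 2]}
  6. unlink(c)  ⇒  ..........  {}
  7. create(c)  ⇒  F.........  {c→[0]}

bitmap = F.........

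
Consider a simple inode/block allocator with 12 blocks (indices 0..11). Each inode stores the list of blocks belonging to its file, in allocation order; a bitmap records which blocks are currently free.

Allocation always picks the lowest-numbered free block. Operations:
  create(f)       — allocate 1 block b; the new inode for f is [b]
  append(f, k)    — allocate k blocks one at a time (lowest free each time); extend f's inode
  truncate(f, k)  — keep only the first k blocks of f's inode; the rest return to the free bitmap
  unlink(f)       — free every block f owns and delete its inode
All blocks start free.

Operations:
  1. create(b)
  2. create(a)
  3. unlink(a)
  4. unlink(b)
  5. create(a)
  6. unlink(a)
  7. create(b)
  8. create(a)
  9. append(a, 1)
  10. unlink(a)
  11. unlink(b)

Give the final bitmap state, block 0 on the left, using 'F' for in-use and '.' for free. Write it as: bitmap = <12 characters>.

bitmap = ............

[1] create(b) — b=0 (map F...........)
[2] create(a) — a=1 b=0 (map FF..........)
[3] unlink(a) — b=0 (map F...........)
[4] unlink(b) —  (map ............)
[5] create(a) — a=0 (map F...........)
[6] unlink(a) —  (map ............)
[7] create(b) — b=0 (map F...........)
[8] create(a) — a=1 b=0 (map FF..........)
[9] append(a, 1) — a=1,2 b=0 (map FFF.........)
[10] unlink(a) — b=0 (map F...........)
[11] unlink(b) —  (map ............)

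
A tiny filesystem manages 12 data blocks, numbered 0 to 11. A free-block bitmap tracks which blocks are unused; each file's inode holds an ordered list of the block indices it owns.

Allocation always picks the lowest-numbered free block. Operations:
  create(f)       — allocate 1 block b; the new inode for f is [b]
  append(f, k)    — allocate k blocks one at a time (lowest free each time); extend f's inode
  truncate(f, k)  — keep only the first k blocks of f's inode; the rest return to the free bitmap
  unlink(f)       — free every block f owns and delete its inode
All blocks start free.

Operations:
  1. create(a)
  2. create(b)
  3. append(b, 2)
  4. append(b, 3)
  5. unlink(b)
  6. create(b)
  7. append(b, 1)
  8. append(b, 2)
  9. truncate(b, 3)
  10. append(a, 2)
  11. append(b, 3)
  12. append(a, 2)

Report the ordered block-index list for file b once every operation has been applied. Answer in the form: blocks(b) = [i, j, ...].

create(a): bitmap=F........... | a=[0]
create(b): bitmap=FF.......... | a=[0] b=[1]
append(b, 2): bitmap=FFFF........ | a=[0] b=[1, 2, 3]
append(b, 3): bitmap=FFFFFFF..... | a=[0] b=[1, 2, 3, 4, 5, 6]
unlink(b): bitmap=F........... | a=[0]
create(b): bitmap=FF.......... | a=[0] b=[1]
append(b, 1): bitmap=FFF......... | a=[0] b=[1, 2]
append(b, 2): bitmap=FFFFF....... | a=[0] b=[1, 2, 3, 4]
truncate(b, 3): bitmap=FFFF........ | a=[0] b=[1, 2, 3]
append(a, 2): bitmap=FFFFFF...... | a=[0, 4, 5] b=[1, 2, 3]
append(b, 3): bitmap=FFFFFFFFF... | a=[0, 4, 5] b=[1, 2, 3, 6, 7, 8]
append(a, 2): bitmap=FFFFFFFFFFF. | a=[0, 4, 5, 9, 10] b=[1, 2, 3, 6, 7, 8]

blocks(b) = [1, 2, 3, 6, 7, 8]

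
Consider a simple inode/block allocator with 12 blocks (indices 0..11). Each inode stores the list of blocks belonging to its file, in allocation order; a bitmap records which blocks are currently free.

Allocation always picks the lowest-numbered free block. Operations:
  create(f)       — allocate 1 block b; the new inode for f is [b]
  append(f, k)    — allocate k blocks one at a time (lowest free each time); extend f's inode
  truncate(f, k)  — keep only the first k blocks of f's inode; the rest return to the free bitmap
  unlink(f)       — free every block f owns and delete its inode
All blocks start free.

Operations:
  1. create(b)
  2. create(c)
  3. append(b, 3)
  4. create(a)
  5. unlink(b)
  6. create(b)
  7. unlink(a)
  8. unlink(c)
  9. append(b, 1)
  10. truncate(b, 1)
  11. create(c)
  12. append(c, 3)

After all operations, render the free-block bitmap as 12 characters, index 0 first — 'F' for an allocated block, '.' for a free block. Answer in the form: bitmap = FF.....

  1. create(b)  ⇒  F...........  {b→[0]}
  2. create(c)  ⇒  FF..........  {b→[0]; c→[1]}
  3. append(b, 3)  ⇒  FFFFF.......  {b→[0, 2, 3, 4]; c→[1]}
  4. create(a)  ⇒  FFFFFF......  {a→[5]; b→[0, 2, 3, 4]; c→[1]}
  5. unlink(b)  ⇒  .F...F......  {a→[5]; c→[1]}
  6. create(b)  ⇒  FF...F......  {a→[5]; b→[0]; c→[1]}
  7. unlink(a)  ⇒  FF..........  {b→[0]; c→[1]}
  8. unlink(c)  ⇒  F...........  {b→[0]}
  9. append(b, 1)  ⇒  FF..........  {b→[0, 1]}
  10. truncate(b, 1)  ⇒  F...........  {b→[0]}
  11. create(c)  ⇒  FF..........  {b→[0]; c→[1]}
  12. append(c, 3)  ⇒  FFFFF.......  {b→[0]; c→[1, 2, 3, 4]}

bitmap = FFFFF.......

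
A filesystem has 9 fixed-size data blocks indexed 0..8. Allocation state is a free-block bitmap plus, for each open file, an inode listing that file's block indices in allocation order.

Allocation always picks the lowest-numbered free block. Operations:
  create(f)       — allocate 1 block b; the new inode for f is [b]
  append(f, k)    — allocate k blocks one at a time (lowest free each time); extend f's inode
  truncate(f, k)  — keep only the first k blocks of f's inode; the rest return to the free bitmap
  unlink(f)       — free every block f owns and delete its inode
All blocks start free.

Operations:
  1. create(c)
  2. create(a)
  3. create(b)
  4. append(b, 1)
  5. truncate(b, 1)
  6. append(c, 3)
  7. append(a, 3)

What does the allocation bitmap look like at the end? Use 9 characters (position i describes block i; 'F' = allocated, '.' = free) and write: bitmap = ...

  1. create(c)  ⇒  F........  {c→[0]}
  2. create(a)  ⇒  FF.......  {a→[1]; c→[0]}
  3. create(b)  ⇒  FFF......  {a→[1]; b→[2]; c→[0]}
  4. append(b, 1)  ⇒  FFFF.....  {a→[1]; b→[2, 3]; c→[0]}
  5. truncate(b, 1)  ⇒  FFF......  {a→[1]; b→[2]; c→[0]}
  6. append(c, 3)  ⇒  FFFFFF...  {a→[1]; b→[2]; c→[0, 3, 4, 5]}
  7. append(a, 3)  ⇒  FFFFFFFFF  {a→[1, 6, 7, 8]; b→[2]; c→[0, 3, 4, 5]}

bitmap = FFFFFFFFF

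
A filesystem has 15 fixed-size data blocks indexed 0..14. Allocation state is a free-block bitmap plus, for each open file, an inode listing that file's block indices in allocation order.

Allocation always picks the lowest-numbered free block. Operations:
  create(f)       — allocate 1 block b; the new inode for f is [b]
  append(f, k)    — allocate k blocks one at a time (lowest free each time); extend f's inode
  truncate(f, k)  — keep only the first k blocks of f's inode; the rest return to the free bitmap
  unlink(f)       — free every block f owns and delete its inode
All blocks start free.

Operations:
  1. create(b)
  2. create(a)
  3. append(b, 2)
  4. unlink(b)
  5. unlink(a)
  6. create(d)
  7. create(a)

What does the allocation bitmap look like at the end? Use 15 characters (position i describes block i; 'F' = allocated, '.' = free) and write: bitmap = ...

bitmap = FF.............

create(b): bitmap=F.............. | b=[0]
create(a): bitmap=FF............. | a=[1] b=[0]
append(b, 2): bitmap=FFFF........... | a=[1] b=[0, 2, 3]
unlink(b): bitmap=.F............. | a=[1]
unlink(a): bitmap=............... | 
create(d): bitmap=F.............. | d=[0]
create(a): bitmap=FF............. | a=[1] d=[0]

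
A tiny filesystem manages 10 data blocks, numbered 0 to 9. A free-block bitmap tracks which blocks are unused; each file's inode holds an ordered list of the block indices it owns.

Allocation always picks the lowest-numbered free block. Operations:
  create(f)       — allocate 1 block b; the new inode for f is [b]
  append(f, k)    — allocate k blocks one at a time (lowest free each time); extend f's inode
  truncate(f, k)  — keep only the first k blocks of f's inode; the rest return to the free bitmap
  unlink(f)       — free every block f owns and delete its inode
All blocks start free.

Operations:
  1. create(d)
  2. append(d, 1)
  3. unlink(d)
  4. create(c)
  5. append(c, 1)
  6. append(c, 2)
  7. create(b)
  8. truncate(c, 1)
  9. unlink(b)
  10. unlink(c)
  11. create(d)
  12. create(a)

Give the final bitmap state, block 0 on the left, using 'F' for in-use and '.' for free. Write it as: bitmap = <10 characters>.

bitmap = FF........

  1. create(d)  ⇒  F.........  {d→[0]}
  2. append(d, 1)  ⇒  FF........  {d→[0, 1]}
  3. unlink(d)  ⇒  ..........  {}
  4. create(c)  ⇒  F.........  {c→[0]}
  5. append(c, 1)  ⇒  FF........  {c→[0, 1]}
  6. append(c, 2)  ⇒  FFFF......  {c→[0, 1, 2, 3]}
  7. create(b)  ⇒  FFFFF.....  {b→[4]; c→[0, 1, 2, 3]}
  8. truncate(c, 1)  ⇒  F...F.....  {b→[4]; c→[0]}
  9. unlink(b)  ⇒  F.........  {c→[0]}
  10. unlink(c)  ⇒  ..........  {}
  11. create(d)  ⇒  F.........  {d→[0]}
  12. create(a)  ⇒  FF........  {a→[1]; d→[0]}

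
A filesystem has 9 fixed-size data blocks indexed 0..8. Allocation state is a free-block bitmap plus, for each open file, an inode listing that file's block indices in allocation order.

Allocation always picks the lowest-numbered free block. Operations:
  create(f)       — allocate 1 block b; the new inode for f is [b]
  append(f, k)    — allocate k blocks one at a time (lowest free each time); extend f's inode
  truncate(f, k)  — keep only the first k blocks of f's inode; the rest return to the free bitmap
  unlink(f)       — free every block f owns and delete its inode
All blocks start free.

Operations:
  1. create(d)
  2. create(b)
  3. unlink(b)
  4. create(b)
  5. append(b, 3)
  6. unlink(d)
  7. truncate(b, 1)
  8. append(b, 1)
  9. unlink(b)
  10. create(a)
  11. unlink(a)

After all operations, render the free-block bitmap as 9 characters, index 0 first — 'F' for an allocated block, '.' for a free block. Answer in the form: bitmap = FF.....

bitmap = .........

[1] create(d) — d=0 (map F........)
[2] create(b) — b=1 d=0 (map FF.......)
[3] unlink(b) — d=0 (map F........)
[4] create(b) — b=1 d=0 (map FF.......)
[5] append(b, 3) — b=1,2,3,4 d=0 (map FFFFF....)
[6] unlink(d) — b=1,2,3,4 (map .FFFF....)
[7] truncate(b, 1) — b=1 (map .F.......)
[8] append(b, 1) — b=1,0 (map FF.......)
[9] unlink(b) —  (map .........)
[10] create(a) — a=0 (map F........)
[11] unlink(a) —  (map .........)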